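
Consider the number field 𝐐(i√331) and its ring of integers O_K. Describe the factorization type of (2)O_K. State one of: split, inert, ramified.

2 remains inert

d = -331 ≡ 1 (mod 4), so O_K = ℤ[(1+√-331)/2] and disc(K) = d = -331.
2 ∤ -331, so 2 is unramified.
For p = 2 with d ≡ 1 (mod 4): d mod 8 = 5, so 2 is inert.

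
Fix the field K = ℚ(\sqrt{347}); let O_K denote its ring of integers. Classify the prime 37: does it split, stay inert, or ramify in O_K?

37 remains inert

d = 347 ≡ 3 (mod 4), so O_K = ℤ[√347] and disc(K) = 4d = 1388.
disc(K) = 1388 is not divisible by 37; 37 is unramified.
Euler's criterion: 347^18 mod 37 = 36. Thus (347|37) = -1.
Legendre symbol -1 ⇒ 37 is inert.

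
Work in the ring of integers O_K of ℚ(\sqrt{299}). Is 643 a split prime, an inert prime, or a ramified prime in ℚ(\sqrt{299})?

299 mod 4 = 3, hence disc K = 4·299 = 1196 and O_K = ℤ[√299].
disc(K) = 1196 is not divisible by 643; 643 is unramified.
Legendre symbol by Euler's criterion: (299/643) ≡ 299^321 ≡ 642 (mod 643), i.e. (299/643) = -1.
(299/643) = -1, so 643 is inert.

remains prime (inert)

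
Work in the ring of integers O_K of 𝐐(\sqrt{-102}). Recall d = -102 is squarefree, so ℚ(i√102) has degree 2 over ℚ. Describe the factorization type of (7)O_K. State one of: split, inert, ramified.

d = -102 ≡ 2 (mod 4), so O_K = ℤ[√-102] and disc(K) = 4d = -408.
7 ∤ -408, so 7 is unramified.
Compute (-102/7) via Euler: 3^((7-1)/2) mod 7 = 6, so (-102/7) = -1.
(-102/7) = -1, so 7 is inert.

remains prime (inert)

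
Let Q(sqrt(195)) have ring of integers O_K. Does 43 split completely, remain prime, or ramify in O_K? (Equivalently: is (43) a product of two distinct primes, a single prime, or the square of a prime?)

Since 195 ≢ 1 mod 4, the ring of integers is ℤ[√195] with discriminant 4·195 = 780.
Since gcd(43, 780) = 1 the prime 43 does not ramify.
Euler's criterion: 195^21 mod 43 = 1. Thus (195|43) = 1.
(195/43) = 1, so 43 splits.

split — (43) = 𝔭₁𝔭₂ with 𝔭₁ ≠ 𝔭₂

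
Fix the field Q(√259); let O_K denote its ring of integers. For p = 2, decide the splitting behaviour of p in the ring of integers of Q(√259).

259 mod 4 = 3, hence disc K = 4·259 = 1036 and O_K = ℤ[√259].
2 divides disc(K) = 1036, so 2 ramifies.

ramified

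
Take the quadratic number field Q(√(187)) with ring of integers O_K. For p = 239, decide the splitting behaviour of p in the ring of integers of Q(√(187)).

239 splits in O_K

187 mod 4 = 3, hence disc K = 4·187 = 748 and O_K = ℤ[√187].
disc(K) = 748 is not divisible by 239; 239 is unramified.
Legendre symbol by Euler's criterion: (187/239) ≡ 187^119 ≡ 1 (mod 239), i.e. (187/239) = 1.
Legendre symbol 1 ⇒ 239 is split.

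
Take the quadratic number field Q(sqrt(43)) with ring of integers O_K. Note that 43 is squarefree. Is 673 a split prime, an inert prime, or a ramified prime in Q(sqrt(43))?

Since 43 ≢ 1 mod 4, the ring of integers is ℤ[√43] with discriminant 4·43 = 172.
673 ∤ 172, so 673 is unramified.
Euler's criterion: 43^336 mod 673 = 672. Thus (43|673) = -1.
(43/673) = -1, so 673 is inert.

p is inert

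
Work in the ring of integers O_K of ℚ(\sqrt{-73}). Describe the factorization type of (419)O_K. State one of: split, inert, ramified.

d = -73 ≡ 3 (mod 4), so O_K = ℤ[√-73] and disc(K) = 4d = -292.
disc(K) = -292 is not divisible by 419; 419 is unramified.
Legendre symbol by Euler's criterion: (-73/419) ≡ (-73)^209 ≡ 418 (mod 419), i.e. (-73/419) = -1.
(-73/419) = -1, so 419 is inert.

inert — (419) stays prime in O_K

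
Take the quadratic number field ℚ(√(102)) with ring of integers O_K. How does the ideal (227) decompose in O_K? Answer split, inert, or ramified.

p splits

d = 102 ≡ 2 (mod 4), so O_K = ℤ[√102] and disc(K) = 4d = 408.
227 ∤ 408, so 227 is unramified.
Legendre symbol by Euler's criterion: (102/227) ≡ 102^113 ≡ 1 (mod 227), i.e. (102/227) = 1.
Legendre symbol 1 ⇒ 227 is split.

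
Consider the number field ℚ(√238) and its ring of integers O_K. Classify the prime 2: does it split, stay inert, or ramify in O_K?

d = 238 ≡ 2 (mod 4), so O_K = ℤ[√238] and disc(K) = 4d = 952.
Ramification test: 2 | 952. The prime 2 ramifies in K.

ramifies in O_K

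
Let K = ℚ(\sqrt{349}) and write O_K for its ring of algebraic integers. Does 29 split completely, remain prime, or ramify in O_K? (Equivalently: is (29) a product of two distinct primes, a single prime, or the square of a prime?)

349 mod 4 = 1, hence disc K = 349 and O_K = ℤ[(1+√349)/2].
disc(K) = 349 is not divisible by 29; 29 is unramified.
Compute (349/29) via Euler: 1^((29-1)/2) mod 29 = 1, so (349/29) = 1.
d is a quadratic residue mod p, hence 29 splits in O_K.

split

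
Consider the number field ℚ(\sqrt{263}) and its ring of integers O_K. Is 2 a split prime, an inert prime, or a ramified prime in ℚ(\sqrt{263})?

p ramifies

263 mod 4 = 3, hence disc K = 4·263 = 1052 and O_K = ℤ[√263].
2 divides disc(K) = 1052, so 2 ramifies.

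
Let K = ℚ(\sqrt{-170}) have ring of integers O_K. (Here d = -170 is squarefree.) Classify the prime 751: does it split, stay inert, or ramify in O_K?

d = -170 ≡ 2 (mod 4), so O_K = ℤ[√-170] and disc(K) = 4d = -680.
disc(K) = -680 is not divisible by 751; 751 is unramified.
Compute (-170/751) via Euler: 581^((751-1)/2) mod 751 = 1, so (-170/751) = 1.
(-170/751) = 1, so 751 splits.

split — (751) = 𝔭₁𝔭₂ with 𝔭₁ ≠ 𝔭₂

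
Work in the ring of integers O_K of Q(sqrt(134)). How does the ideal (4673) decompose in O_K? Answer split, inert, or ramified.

Since 134 ≢ 1 mod 4, the ring of integers is ℤ[√134] with discriminant 4·134 = 536.
disc(K) = 536 is not divisible by 4673; 4673 is unramified.
Legendre symbol by Euler's criterion: (134/4673) ≡ 134^2336 ≡ 4672 (mod 4673), i.e. (134/4673) = -1.
(134/4673) = -1, so 4673 is inert.

remains prime (inert)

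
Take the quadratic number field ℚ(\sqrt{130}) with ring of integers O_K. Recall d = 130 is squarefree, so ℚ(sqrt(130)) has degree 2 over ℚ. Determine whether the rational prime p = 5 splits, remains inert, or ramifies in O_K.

ramified

d = 130 ≡ 2 (mod 4), so O_K = ℤ[√130] and disc(K) = 4d = 520.
5 divides disc(K) = 520, so 5 ramifies.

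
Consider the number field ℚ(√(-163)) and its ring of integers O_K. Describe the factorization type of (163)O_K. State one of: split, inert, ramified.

-163 mod 4 = 1, hence disc K = -163 and O_K = ℤ[(1+√-163)/2].
Ramification test: 163 | -163. The prime 163 ramifies in K.

ramifies in O_K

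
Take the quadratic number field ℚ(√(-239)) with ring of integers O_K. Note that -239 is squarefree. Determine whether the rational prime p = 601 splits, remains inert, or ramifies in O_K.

d = -239 ≡ 1 (mod 4), so O_K = ℤ[(1+√-239)/2] and disc(K) = d = -239.
601 ∤ -239, so 601 is unramified.
Compute (-239/601) via Euler: 362^((601-1)/2) mod 601 = 600, so (-239/601) = -1.
Legendre symbol -1 ⇒ 601 is inert.

inert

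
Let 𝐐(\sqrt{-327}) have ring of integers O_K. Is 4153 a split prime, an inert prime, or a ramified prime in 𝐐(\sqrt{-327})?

d = -327 ≡ 1 (mod 4), so O_K = ℤ[(1+√-327)/2] and disc(K) = d = -327.
disc(K) = -327 is not divisible by 4153; 4153 is unramified.
Euler's criterion: (-327)^2076 mod 4153 = 4152. Thus (-327|4153) = -1.
(-327/4153) = -1, so 4153 is inert.

4153 remains inert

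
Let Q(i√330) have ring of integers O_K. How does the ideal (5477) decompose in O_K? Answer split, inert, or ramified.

-330 mod 4 = 2, hence disc K = 4·(-330) = -1320 and O_K = ℤ[√-330].
disc(K) = -1320 is not divisible by 5477; 5477 is unramified.
Legendre symbol by Euler's criterion: (-330/5477) ≡ (-330)^2738 ≡ 1 (mod 5477), i.e. (-330/5477) = 1.
d is a quadratic residue mod p, hence 5477 splits in O_K.

p splits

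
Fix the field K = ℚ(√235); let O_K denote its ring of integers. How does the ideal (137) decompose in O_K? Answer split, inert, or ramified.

split

d = 235 ≡ 3 (mod 4), so O_K = ℤ[√235] and disc(K) = 4d = 940.
Since gcd(137, 940) = 1 the prime 137 does not ramify.
Compute (235/137) via Euler: 98^((137-1)/2) mod 137 = 1, so (235/137) = 1.
Legendre symbol 1 ⇒ 137 is split.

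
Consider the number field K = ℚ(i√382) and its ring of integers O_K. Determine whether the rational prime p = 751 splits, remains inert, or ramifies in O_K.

d = -382 ≡ 2 (mod 4), so O_K = ℤ[√-382] and disc(K) = 4d = -1528.
751 ∤ -1528, so 751 is unramified.
Legendre symbol by Euler's criterion: (-382/751) ≡ (-382)^375 ≡ 750 (mod 751), i.e. (-382/751) = -1.
(-382/751) = -1, so 751 is inert.

751 remains inert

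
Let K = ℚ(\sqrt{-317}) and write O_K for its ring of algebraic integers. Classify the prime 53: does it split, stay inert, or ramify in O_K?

split

d = -317 ≡ 3 (mod 4), so O_K = ℤ[√-317] and disc(K) = 4d = -1268.
Since gcd(53, -1268) = 1 the prime 53 does not ramify.
Compute (-317/53) via Euler: 1^((53-1)/2) mod 53 = 1, so (-317/53) = 1.
Legendre symbol 1 ⇒ 53 is split.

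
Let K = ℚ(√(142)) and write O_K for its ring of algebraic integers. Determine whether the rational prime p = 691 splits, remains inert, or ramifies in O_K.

d = 142 ≡ 2 (mod 4), so O_K = ℤ[√142] and disc(K) = 4d = 568.
691 ∤ 568, so 691 is unramified.
(142/691) = 142^345 mod 691 = 690, giving Legendre symbol -1.
Legendre symbol -1 ⇒ 691 is inert.

inert — (691) stays prime in O_K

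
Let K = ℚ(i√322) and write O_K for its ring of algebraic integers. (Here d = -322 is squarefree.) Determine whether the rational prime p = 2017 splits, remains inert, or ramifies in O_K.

Since -322 ≢ 1 mod 4, the ring of integers is ℤ[√-322] with discriminant 4·(-322) = -1288.
2017 ∤ -1288, so 2017 is unramified.
Legendre symbol by Euler's criterion: (-322/2017) ≡ (-322)^1008 ≡ 1 (mod 2017), i.e. (-322/2017) = 1.
d is a quadratic residue mod p, hence 2017 splits in O_K.

2017 splits in O_K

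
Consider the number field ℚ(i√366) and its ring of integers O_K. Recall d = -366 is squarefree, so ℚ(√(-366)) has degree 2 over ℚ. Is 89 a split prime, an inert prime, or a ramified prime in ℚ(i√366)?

Since -366 ≢ 1 mod 4, the ring of integers is ℤ[√-366] with discriminant 4·(-366) = -1464.
disc(K) = -1464 is not divisible by 89; 89 is unramified.
Legendre symbol by Euler's criterion: (-366/89) ≡ (-366)^44 ≡ 1 (mod 89), i.e. (-366/89) = 1.
d is a quadratic residue mod p, hence 89 splits in O_K.

split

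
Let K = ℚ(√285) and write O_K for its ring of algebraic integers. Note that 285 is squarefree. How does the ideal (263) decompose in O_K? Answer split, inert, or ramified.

285 mod 4 = 1, hence disc K = 285 and O_K = ℤ[(1+√285)/2].
263 ∤ 285, so 263 is unramified.
(285/263) = 22^131 mod 263 = 1, giving Legendre symbol 1.
d is a quadratic residue mod p, hence 263 splits in O_K.

p splits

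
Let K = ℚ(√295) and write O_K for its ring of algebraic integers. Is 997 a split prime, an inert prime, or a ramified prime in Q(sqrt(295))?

d = 295 ≡ 3 (mod 4), so O_K = ℤ[√295] and disc(K) = 4d = 1180.
997 ∤ 1180, so 997 is unramified.
Euler's criterion: 295^498 mod 997 = 996. Thus (295|997) = -1.
d is a non-residue mod p, hence 997 remains inert in O_K.

p is inert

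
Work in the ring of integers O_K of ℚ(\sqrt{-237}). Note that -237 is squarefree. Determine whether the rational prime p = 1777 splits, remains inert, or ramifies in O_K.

Since -237 ≢ 1 mod 4, the ring of integers is ℤ[√-237] with discriminant 4·(-237) = -948.
disc(K) = -948 is not divisible by 1777; 1777 is unramified.
Euler's criterion: (-237)^888 mod 1777 = 1776. Thus (-237|1777) = -1.
Legendre symbol -1 ⇒ 1777 is inert.

p is inert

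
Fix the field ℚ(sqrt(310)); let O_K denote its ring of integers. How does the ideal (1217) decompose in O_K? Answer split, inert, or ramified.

Since 310 ≢ 1 mod 4, the ring of integers is ℤ[√310] with discriminant 4·310 = 1240.
disc(K) = 1240 is not divisible by 1217; 1217 is unramified.
Euler's criterion: 310^608 mod 1217 = 1216. Thus (310|1217) = -1.
(310/1217) = -1, so 1217 is inert.

remains prime (inert)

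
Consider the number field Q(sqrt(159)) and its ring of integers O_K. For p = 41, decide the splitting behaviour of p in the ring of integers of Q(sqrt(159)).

split

Since 159 ≢ 1 mod 4, the ring of integers is ℤ[√159] with discriminant 4·159 = 636.
disc(K) = 636 is not divisible by 41; 41 is unramified.
Euler's criterion: 159^20 mod 41 = 1. Thus (159|41) = 1.
(159/41) = 1, so 41 splits.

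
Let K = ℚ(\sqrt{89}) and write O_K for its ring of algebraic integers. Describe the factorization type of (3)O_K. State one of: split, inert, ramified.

Since 89 ≡ 1 mod 4, the ring of integers is ℤ[(1+√89)/2] with discriminant 89.
disc(K) = 89 is not divisible by 3; 3 is unramified.
Legendre symbol by Euler's criterion: (89/3) ≡ 89^1 ≡ 2 (mod 3), i.e. (89/3) = -1.
d is a non-residue mod p, hence 3 remains inert in O_K.

inert — (3) stays prime in O_K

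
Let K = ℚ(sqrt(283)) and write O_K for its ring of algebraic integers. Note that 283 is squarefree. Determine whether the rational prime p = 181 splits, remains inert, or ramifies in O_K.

d = 283 ≡ 3 (mod 4), so O_K = ℤ[√283] and disc(K) = 4d = 1132.
181 ∤ 1132, so 181 is unramified.
Legendre symbol by Euler's criterion: (283/181) ≡ 283^90 ≡ 1 (mod 181), i.e. (283/181) = 1.
d is a quadratic residue mod p, hence 181 splits in O_K.

split — (181) = 𝔭₁𝔭₂ with 𝔭₁ ≠ 𝔭₂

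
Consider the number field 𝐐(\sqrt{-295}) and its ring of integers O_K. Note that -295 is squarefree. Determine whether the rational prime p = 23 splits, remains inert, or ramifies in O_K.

d = -295 ≡ 1 (mod 4), so O_K = ℤ[(1+√-295)/2] and disc(K) = d = -295.
Since gcd(23, -295) = 1 the prime 23 does not ramify.
Compute (-295/23) via Euler: 4^((23-1)/2) mod 23 = 1, so (-295/23) = 1.
d is a quadratic residue mod p, hence 23 splits in O_K.

splits completely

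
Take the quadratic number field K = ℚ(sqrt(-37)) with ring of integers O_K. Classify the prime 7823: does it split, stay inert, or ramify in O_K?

inert

d = -37 ≡ 3 (mod 4), so O_K = ℤ[√-37] and disc(K) = 4d = -148.
Since gcd(7823, -148) = 1 the prime 7823 does not ramify.
Compute (-37/7823) via Euler: 7786^((7823-1)/2) mod 7823 = 7822, so (-37/7823) = -1.
(-37/7823) = -1, so 7823 is inert.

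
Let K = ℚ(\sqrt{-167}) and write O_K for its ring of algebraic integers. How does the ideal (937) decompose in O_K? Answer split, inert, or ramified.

-167 mod 4 = 1, hence disc K = -167 and O_K = ℤ[(1+√-167)/2].
disc(K) = -167 is not divisible by 937; 937 is unramified.
(-167/937) = 770^468 mod 937 = 936, giving Legendre symbol -1.
(-167/937) = -1, so 937 is inert.

remains prime (inert)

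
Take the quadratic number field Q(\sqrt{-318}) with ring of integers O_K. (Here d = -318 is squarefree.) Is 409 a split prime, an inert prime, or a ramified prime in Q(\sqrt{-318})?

-318 mod 4 = 2, hence disc K = 4·(-318) = -1272 and O_K = ℤ[√-318].
Since gcd(409, -1272) = 1 the prime 409 does not ramify.
Euler's criterion: (-318)^204 mod 409 = 1. Thus (-318|409) = 1.
d is a quadratic residue mod p, hence 409 splits in O_K.

split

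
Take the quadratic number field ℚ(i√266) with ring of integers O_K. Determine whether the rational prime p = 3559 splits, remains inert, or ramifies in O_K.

Since -266 ≢ 1 mod 4, the ring of integers is ℤ[√-266] with discriminant 4·(-266) = -1064.
Since gcd(3559, -1064) = 1 the prime 3559 does not ramify.
Compute (-266/3559) via Euler: 3293^((3559-1)/2) mod 3559 = 1, so (-266/3559) = 1.
Legendre symbol 1 ⇒ 3559 is split.

splits completely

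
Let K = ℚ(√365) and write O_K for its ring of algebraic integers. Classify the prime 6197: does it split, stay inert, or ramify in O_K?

p is inert

Since 365 ≡ 1 mod 4, the ring of integers is ℤ[(1+√365)/2] with discriminant 365.
6197 ∤ 365, so 6197 is unramified.
Compute (365/6197) via Euler: 365^((6197-1)/2) mod 6197 = 6196, so (365/6197) = -1.
d is a non-residue mod p, hence 6197 remains inert in O_K.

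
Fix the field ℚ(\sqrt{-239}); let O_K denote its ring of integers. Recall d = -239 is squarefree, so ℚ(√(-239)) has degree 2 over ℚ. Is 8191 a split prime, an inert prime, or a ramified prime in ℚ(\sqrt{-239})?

remains prime (inert)

Since -239 ≡ 1 mod 4, the ring of integers is ℤ[(1+√-239)/2] with discriminant -239.
Since gcd(8191, -239) = 1 the prime 8191 does not ramify.
Legendre symbol by Euler's criterion: (-239/8191) ≡ (-239)^4095 ≡ 8190 (mod 8191), i.e. (-239/8191) = -1.
d is a non-residue mod p, hence 8191 remains inert in O_K.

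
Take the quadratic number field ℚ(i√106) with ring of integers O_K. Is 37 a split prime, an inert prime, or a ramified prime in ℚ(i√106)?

d = -106 ≡ 2 (mod 4), so O_K = ℤ[√-106] and disc(K) = 4d = -424.
disc(K) = -424 is not divisible by 37; 37 is unramified.
Legendre symbol by Euler's criterion: (-106/37) ≡ (-106)^18 ≡ 36 (mod 37), i.e. (-106/37) = -1.
Legendre symbol -1 ⇒ 37 is inert.

remains prime (inert)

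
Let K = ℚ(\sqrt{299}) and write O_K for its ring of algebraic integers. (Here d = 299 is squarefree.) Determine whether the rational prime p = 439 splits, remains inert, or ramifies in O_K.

439 remains inert

299 mod 4 = 3, hence disc K = 4·299 = 1196 and O_K = ℤ[√299].
439 ∤ 1196, so 439 is unramified.
Euler's criterion: 299^219 mod 439 = 438. Thus (299|439) = -1.
d is a non-residue mod p, hence 439 remains inert in O_K.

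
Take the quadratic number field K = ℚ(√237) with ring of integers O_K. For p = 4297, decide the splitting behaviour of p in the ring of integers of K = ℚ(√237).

split

d = 237 ≡ 1 (mod 4), so O_K = ℤ[(1+√237)/2] and disc(K) = d = 237.
4297 ∤ 237, so 4297 is unramified.
Euler's criterion: 237^2148 mod 4297 = 1. Thus (237|4297) = 1.
d is a quadratic residue mod p, hence 4297 splits in O_K.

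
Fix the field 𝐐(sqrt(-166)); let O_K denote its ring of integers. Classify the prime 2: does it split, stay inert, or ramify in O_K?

ramified

Since -166 ≢ 1 mod 4, the ring of integers is ℤ[√-166] with discriminant 4·(-166) = -664.
disc(K) = -664 = 2·(-332), so p = 2 is ramified.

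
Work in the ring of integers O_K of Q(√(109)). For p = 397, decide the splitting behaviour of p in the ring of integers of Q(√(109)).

inert — (397) stays prime in O_K

109 mod 4 = 1, hence disc K = 109 and O_K = ℤ[(1+√109)/2].
397 ∤ 109, so 397 is unramified.
Compute (109/397) via Euler: 109^((397-1)/2) mod 397 = 396, so (109/397) = -1.
Legendre symbol -1 ⇒ 397 is inert.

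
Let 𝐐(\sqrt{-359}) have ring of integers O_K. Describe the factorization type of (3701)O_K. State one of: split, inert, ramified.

split

d = -359 ≡ 1 (mod 4), so O_K = ℤ[(1+√-359)/2] and disc(K) = d = -359.
disc(K) = -359 is not divisible by 3701; 3701 is unramified.
(-359/3701) = 3342^1850 mod 3701 = 1, giving Legendre symbol 1.
Legendre symbol 1 ⇒ 3701 is split.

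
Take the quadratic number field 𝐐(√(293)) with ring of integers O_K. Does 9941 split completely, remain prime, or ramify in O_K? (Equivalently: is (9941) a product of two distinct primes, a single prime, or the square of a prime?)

split — (9941) = 𝔭₁𝔭₂ with 𝔭₁ ≠ 𝔭₂

Since 293 ≡ 1 mod 4, the ring of integers is ℤ[(1+√293)/2] with discriminant 293.
Since gcd(9941, 293) = 1 the prime 9941 does not ramify.
Compute (293/9941) via Euler: 293^((9941-1)/2) mod 9941 = 1, so (293/9941) = 1.
Legendre symbol 1 ⇒ 9941 is split.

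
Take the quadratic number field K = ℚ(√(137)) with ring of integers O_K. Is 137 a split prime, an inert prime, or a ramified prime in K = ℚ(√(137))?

d = 137 ≡ 1 (mod 4), so O_K = ℤ[(1+√137)/2] and disc(K) = d = 137.
disc(K) = 137 = 137·1, so p = 137 is ramified.

ramified — (137) = 𝔭²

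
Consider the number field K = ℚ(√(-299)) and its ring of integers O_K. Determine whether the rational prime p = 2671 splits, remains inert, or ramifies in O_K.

inert — (2671) stays prime in O_K

Since -299 ≡ 1 mod 4, the ring of integers is ℤ[(1+√-299)/2] with discriminant -299.
Since gcd(2671, -299) = 1 the prime 2671 does not ramify.
Legendre symbol by Euler's criterion: (-299/2671) ≡ (-299)^1335 ≡ 2670 (mod 2671), i.e. (-299/2671) = -1.
d is a non-residue mod p, hence 2671 remains inert in O_K.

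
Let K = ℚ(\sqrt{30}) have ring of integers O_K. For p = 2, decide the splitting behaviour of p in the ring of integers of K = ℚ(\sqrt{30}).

30 mod 4 = 2, hence disc K = 4·30 = 120 and O_K = ℤ[√30].
disc(K) = 120 = 2·60, so p = 2 is ramified.

ramified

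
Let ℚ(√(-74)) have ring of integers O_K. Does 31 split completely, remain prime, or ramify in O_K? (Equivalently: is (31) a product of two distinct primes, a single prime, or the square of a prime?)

-74 mod 4 = 2, hence disc K = 4·(-74) = -296 and O_K = ℤ[√-74].
disc(K) = -296 is not divisible by 31; 31 is unramified.
Legendre symbol by Euler's criterion: (-74/31) ≡ (-74)^15 ≡ 1 (mod 31), i.e. (-74/31) = 1.
(-74/31) = 1, so 31 splits.

split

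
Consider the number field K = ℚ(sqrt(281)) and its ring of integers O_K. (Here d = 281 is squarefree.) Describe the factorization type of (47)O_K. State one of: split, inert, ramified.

d = 281 ≡ 1 (mod 4), so O_K = ℤ[(1+√281)/2] and disc(K) = d = 281.
Since gcd(47, 281) = 1 the prime 47 does not ramify.
(281/47) = 46^23 mod 47 = 46, giving Legendre symbol -1.
(281/47) = -1, so 47 is inert.

p is inert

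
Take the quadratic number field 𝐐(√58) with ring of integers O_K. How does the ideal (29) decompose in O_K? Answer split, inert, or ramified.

ramified — (29) = 𝔭²

Since 58 ≢ 1 mod 4, the ring of integers is ℤ[√58] with discriminant 4·58 = 232.
29 divides disc(K) = 232, so 29 ramifies.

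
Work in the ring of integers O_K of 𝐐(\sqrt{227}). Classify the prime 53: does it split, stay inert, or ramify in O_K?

splits completely

d = 227 ≡ 3 (mod 4), so O_K = ℤ[√227] and disc(K) = 4d = 908.
disc(K) = 908 is not divisible by 53; 53 is unramified.
(227/53) = 15^26 mod 53 = 1, giving Legendre symbol 1.
Legendre symbol 1 ⇒ 53 is split.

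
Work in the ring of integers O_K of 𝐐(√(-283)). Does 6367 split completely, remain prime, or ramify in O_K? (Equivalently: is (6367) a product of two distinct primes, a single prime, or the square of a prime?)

Since -283 ≡ 1 mod 4, the ring of integers is ℤ[(1+√-283)/2] with discriminant -283.
disc(K) = -283 is not divisible by 6367; 6367 is unramified.
(-283/6367) = 6084^3183 mod 6367 = 1, giving Legendre symbol 1.
d is a quadratic residue mod p, hence 6367 splits in O_K.

split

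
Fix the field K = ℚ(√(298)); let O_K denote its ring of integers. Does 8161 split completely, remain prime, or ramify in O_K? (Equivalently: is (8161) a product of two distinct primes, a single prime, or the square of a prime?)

p is inert

d = 298 ≡ 2 (mod 4), so O_K = ℤ[√298] and disc(K) = 4d = 1192.
Since gcd(8161, 1192) = 1 the prime 8161 does not ramify.
Compute (298/8161) via Euler: 298^((8161-1)/2) mod 8161 = 8160, so (298/8161) = -1.
d is a non-residue mod p, hence 8161 remains inert in O_K.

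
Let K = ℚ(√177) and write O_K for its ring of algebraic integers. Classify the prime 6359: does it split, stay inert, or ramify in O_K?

d = 177 ≡ 1 (mod 4), so O_K = ℤ[(1+√177)/2] and disc(K) = d = 177.
disc(K) = 177 is not divisible by 6359; 6359 is unramified.
Euler's criterion: 177^3179 mod 6359 = 6358. Thus (177|6359) = -1.
(177/6359) = -1, so 6359 is inert.

inert — (6359) stays prime in O_K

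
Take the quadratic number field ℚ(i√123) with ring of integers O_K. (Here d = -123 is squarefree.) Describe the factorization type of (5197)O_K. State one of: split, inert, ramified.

split — (5197) = 𝔭₁𝔭₂ with 𝔭₁ ≠ 𝔭₂

Since -123 ≡ 1 mod 4, the ring of integers is ℤ[(1+√-123)/2] with discriminant -123.
5197 ∤ -123, so 5197 is unramified.
(-123/5197) = 5074^2598 mod 5197 = 1, giving Legendre symbol 1.
(-123/5197) = 1, so 5197 splits.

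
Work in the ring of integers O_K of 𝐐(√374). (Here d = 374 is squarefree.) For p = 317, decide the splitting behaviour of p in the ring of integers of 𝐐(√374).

d = 374 ≡ 2 (mod 4), so O_K = ℤ[√374] and disc(K) = 4d = 1496.
317 ∤ 1496, so 317 is unramified.
Legendre symbol by Euler's criterion: (374/317) ≡ 374^158 ≡ 1 (mod 317), i.e. (374/317) = 1.
(374/317) = 1, so 317 splits.

splits completely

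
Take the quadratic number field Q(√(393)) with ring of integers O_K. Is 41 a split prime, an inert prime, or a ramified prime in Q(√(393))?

inert — (41) stays prime in O_K

d = 393 ≡ 1 (mod 4), so O_K = ℤ[(1+√393)/2] and disc(K) = d = 393.
41 ∤ 393, so 41 is unramified.
Compute (393/41) via Euler: 24^((41-1)/2) mod 41 = 40, so (393/41) = -1.
d is a non-residue mod p, hence 41 remains inert in O_K.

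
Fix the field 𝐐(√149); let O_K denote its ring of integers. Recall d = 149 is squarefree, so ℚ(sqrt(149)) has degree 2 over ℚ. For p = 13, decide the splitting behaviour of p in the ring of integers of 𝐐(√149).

Since 149 ≡ 1 mod 4, the ring of integers is ℤ[(1+√149)/2] with discriminant 149.
disc(K) = 149 is not divisible by 13; 13 is unramified.
Compute (149/13) via Euler: 6^((13-1)/2) mod 13 = 12, so (149/13) = -1.
d is a non-residue mod p, hence 13 remains inert in O_K.

remains prime (inert)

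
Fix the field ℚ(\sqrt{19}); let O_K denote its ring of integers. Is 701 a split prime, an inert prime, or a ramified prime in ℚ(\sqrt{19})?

19 mod 4 = 3, hence disc K = 4·19 = 76 and O_K = ℤ[√19].
701 ∤ 76, so 701 is unramified.
Euler's criterion: 19^350 mod 701 = 1. Thus (19|701) = 1.
d is a quadratic residue mod p, hence 701 splits in O_K.

split — (701) = 𝔭₁𝔭₂ with 𝔭₁ ≠ 𝔭₂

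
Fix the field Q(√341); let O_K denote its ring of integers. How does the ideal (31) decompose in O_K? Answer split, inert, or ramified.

Since 341 ≡ 1 mod 4, the ring of integers is ℤ[(1+√341)/2] with discriminant 341.
31 divides disc(K) = 341, so 31 ramifies.

ramifies in O_K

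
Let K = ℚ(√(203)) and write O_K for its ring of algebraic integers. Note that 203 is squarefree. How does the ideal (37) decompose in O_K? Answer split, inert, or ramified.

p is inert

203 mod 4 = 3, hence disc K = 4·203 = 812 and O_K = ℤ[√203].
disc(K) = 812 is not divisible by 37; 37 is unramified.
(203/37) = 18^18 mod 37 = 36, giving Legendre symbol -1.
(203/37) = -1, so 37 is inert.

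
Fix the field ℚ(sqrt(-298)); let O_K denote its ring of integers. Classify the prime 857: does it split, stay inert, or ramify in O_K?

857 splits in O_K

Since -298 ≢ 1 mod 4, the ring of integers is ℤ[√-298] with discriminant 4·(-298) = -1192.
disc(K) = -1192 is not divisible by 857; 857 is unramified.
(-298/857) = 559^428 mod 857 = 1, giving Legendre symbol 1.
(-298/857) = 1, so 857 splits.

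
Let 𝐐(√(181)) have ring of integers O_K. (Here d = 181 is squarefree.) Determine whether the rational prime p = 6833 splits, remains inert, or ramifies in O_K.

splits completely

Since 181 ≡ 1 mod 4, the ring of integers is ℤ[(1+√181)/2] with discriminant 181.
Since gcd(6833, 181) = 1 the prime 6833 does not ramify.
(181/6833) = 181^3416 mod 6833 = 1, giving Legendre symbol 1.
d is a quadratic residue mod p, hence 6833 splits in O_K.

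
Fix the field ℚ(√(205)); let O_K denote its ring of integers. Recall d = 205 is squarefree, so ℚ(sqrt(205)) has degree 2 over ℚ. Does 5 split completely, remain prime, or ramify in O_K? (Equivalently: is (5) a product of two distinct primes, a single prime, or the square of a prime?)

ramified

d = 205 ≡ 1 (mod 4), so O_K = ℤ[(1+√205)/2] and disc(K) = d = 205.
disc(K) = 205 = 5·41, so p = 5 is ramified.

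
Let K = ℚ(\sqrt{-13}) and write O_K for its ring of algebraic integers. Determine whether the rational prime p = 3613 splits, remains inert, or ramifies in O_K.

p splits

d = -13 ≡ 3 (mod 4), so O_K = ℤ[√-13] and disc(K) = 4d = -52.
3613 ∤ -52, so 3613 is unramified.
Euler's criterion: (-13)^1806 mod 3613 = 1. Thus (-13|3613) = 1.
Legendre symbol 1 ⇒ 3613 is split.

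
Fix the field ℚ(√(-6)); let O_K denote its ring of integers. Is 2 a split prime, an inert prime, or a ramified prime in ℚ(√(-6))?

d = -6 ≡ 2 (mod 4), so O_K = ℤ[√-6] and disc(K) = 4d = -24.
disc(K) = -24 = 2·(-12), so p = 2 is ramified.

ramifies in O_K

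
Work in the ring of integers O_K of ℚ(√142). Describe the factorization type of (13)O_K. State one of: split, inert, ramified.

split

d = 142 ≡ 2 (mod 4), so O_K = ℤ[√142] and disc(K) = 4d = 568.
disc(K) = 568 is not divisible by 13; 13 is unramified.
Euler's criterion: 142^6 mod 13 = 1. Thus (142|13) = 1.
Legendre symbol 1 ⇒ 13 is split.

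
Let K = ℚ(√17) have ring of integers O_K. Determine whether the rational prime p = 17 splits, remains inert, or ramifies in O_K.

d = 17 ≡ 1 (mod 4), so O_K = ℤ[(1+√17)/2] and disc(K) = d = 17.
17 divides disc(K) = 17, so 17 ramifies.

ramified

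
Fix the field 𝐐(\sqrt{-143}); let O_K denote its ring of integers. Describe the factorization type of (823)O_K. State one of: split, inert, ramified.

split

-143 mod 4 = 1, hence disc K = -143 and O_K = ℤ[(1+√-143)/2].
823 ∤ -143, so 823 is unramified.
Euler's criterion: (-143)^411 mod 823 = 1. Thus (-143|823) = 1.
Legendre symbol 1 ⇒ 823 is split.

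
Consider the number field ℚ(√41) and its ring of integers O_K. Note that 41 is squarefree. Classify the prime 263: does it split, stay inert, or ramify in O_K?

remains prime (inert)

41 mod 4 = 1, hence disc K = 41 and O_K = ℤ[(1+√41)/2].
Since gcd(263, 41) = 1 the prime 263 does not ramify.
Euler's criterion: 41^131 mod 263 = 262. Thus (41|263) = -1.
Legendre symbol -1 ⇒ 263 is inert.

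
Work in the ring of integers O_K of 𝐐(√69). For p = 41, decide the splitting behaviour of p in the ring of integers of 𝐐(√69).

p is inert

d = 69 ≡ 1 (mod 4), so O_K = ℤ[(1+√69)/2] and disc(K) = d = 69.
disc(K) = 69 is not divisible by 41; 41 is unramified.
Euler's criterion: 69^20 mod 41 = 40. Thus (69|41) = -1.
(69/41) = -1, so 41 is inert.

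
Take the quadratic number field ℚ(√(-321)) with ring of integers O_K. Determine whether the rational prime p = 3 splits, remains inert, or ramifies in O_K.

d = -321 ≡ 3 (mod 4), so O_K = ℤ[√-321] and disc(K) = 4d = -1284.
3 divides disc(K) = -1284, so 3 ramifies.

ramifies in O_K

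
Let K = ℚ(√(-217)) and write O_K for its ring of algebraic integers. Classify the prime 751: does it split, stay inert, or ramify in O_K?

inert

Since -217 ≢ 1 mod 4, the ring of integers is ℤ[√-217] with discriminant 4·(-217) = -868.
751 ∤ -868, so 751 is unramified.
Legendre symbol by Euler's criterion: (-217/751) ≡ (-217)^375 ≡ 750 (mod 751), i.e. (-217/751) = -1.
(-217/751) = -1, so 751 is inert.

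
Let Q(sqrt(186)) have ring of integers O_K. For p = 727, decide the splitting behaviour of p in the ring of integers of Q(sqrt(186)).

Since 186 ≢ 1 mod 4, the ring of integers is ℤ[√186] with discriminant 4·186 = 744.
Since gcd(727, 744) = 1 the prime 727 does not ramify.
Legendre symbol by Euler's criterion: (186/727) ≡ 186^363 ≡ 1 (mod 727), i.e. (186/727) = 1.
(186/727) = 1, so 727 splits.

splits completely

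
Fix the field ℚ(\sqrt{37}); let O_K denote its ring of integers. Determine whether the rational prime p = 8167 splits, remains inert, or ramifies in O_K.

37 mod 4 = 1, hence disc K = 37 and O_K = ℤ[(1+√37)/2].
Since gcd(8167, 37) = 1 the prime 8167 does not ramify.
(37/8167) = 37^4083 mod 8167 = 1, giving Legendre symbol 1.
d is a quadratic residue mod p, hence 8167 splits in O_K.

split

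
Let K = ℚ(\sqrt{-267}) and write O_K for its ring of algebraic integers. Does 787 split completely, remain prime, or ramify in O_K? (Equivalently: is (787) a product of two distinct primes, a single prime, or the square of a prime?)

Since -267 ≡ 1 mod 4, the ring of integers is ℤ[(1+√-267)/2] with discriminant -267.
787 ∤ -267, so 787 is unramified.
(-267/787) = 520^393 mod 787 = 786, giving Legendre symbol -1.
Legendre symbol -1 ⇒ 787 is inert.

787 remains inert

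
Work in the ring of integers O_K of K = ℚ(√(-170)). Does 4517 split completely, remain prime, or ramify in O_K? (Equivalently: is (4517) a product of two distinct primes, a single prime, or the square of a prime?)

remains prime (inert)

Since -170 ≢ 1 mod 4, the ring of integers is ℤ[√-170] with discriminant 4·(-170) = -680.
Since gcd(4517, -680) = 1 the prime 4517 does not ramify.
Euler's criterion: (-170)^2258 mod 4517 = 4516. Thus (-170|4517) = -1.
(-170/4517) = -1, so 4517 is inert.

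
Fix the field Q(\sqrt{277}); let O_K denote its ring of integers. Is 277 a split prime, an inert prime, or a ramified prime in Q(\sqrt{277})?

277 is ramified

d = 277 ≡ 1 (mod 4), so O_K = ℤ[(1+√277)/2] and disc(K) = d = 277.
277 divides disc(K) = 277, so 277 ramifies.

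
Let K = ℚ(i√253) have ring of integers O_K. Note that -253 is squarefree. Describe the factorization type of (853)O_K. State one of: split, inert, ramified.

d = -253 ≡ 3 (mod 4), so O_K = ℤ[√-253] and disc(K) = 4d = -1012.
disc(K) = -1012 is not divisible by 853; 853 is unramified.
(-253/853) = 600^426 mod 853 = 852, giving Legendre symbol -1.
(-253/853) = -1, so 853 is inert.

inert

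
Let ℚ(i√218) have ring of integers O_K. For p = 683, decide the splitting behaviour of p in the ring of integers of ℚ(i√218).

683 splits in O_K

d = -218 ≡ 2 (mod 4), so O_K = ℤ[√-218] and disc(K) = 4d = -872.
disc(K) = -872 is not divisible by 683; 683 is unramified.
Compute (-218/683) via Euler: 465^((683-1)/2) mod 683 = 1, so (-218/683) = 1.
d is a quadratic residue mod p, hence 683 splits in O_K.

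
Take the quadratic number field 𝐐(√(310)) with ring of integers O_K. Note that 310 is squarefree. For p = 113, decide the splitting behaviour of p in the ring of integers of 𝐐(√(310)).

310 mod 4 = 2, hence disc K = 4·310 = 1240 and O_K = ℤ[√310].
113 ∤ 1240, so 113 is unramified.
Compute (310/113) via Euler: 84^((113-1)/2) mod 113 = 112, so (310/113) = -1.
d is a non-residue mod p, hence 113 remains inert in O_K.

inert — (113) stays prime in O_K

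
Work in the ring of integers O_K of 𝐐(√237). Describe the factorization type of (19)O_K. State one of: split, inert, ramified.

d = 237 ≡ 1 (mod 4), so O_K = ℤ[(1+√237)/2] and disc(K) = d = 237.
Since gcd(19, 237) = 1 the prime 19 does not ramify.
Legendre symbol by Euler's criterion: (237/19) ≡ 237^9 ≡ 1 (mod 19), i.e. (237/19) = 1.
d is a quadratic residue mod p, hence 19 splits in O_K.

p splits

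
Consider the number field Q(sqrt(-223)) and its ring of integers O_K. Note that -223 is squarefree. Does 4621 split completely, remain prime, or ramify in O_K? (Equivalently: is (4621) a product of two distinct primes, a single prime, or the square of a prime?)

inert

-223 mod 4 = 1, hence disc K = -223 and O_K = ℤ[(1+√-223)/2].
4621 ∤ -223, so 4621 is unramified.
(-223/4621) = 4398^2310 mod 4621 = 4620, giving Legendre symbol -1.
d is a non-residue mod p, hence 4621 remains inert in O_K.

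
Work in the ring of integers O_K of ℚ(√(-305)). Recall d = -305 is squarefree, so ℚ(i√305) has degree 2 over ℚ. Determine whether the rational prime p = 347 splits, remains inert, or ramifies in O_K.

347 splits in O_K

d = -305 ≡ 3 (mod 4), so O_K = ℤ[√-305] and disc(K) = 4d = -1220.
disc(K) = -1220 is not divisible by 347; 347 is unramified.
Compute (-305/347) via Euler: 42^((347-1)/2) mod 347 = 1, so (-305/347) = 1.
Legendre symbol 1 ⇒ 347 is split.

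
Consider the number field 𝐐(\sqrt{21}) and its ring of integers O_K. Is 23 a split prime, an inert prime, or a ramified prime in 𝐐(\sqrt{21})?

Since 21 ≡ 1 mod 4, the ring of integers is ℤ[(1+√21)/2] with discriminant 21.
Since gcd(23, 21) = 1 the prime 23 does not ramify.
Euler's criterion: 21^11 mod 23 = 22. Thus (21|23) = -1.
(21/23) = -1, so 23 is inert.

remains prime (inert)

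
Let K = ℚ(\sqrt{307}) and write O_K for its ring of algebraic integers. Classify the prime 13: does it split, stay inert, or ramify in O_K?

13 remains inert

Since 307 ≢ 1 mod 4, the ring of integers is ℤ[√307] with discriminant 4·307 = 1228.
Since gcd(13, 1228) = 1 the prime 13 does not ramify.
Compute (307/13) via Euler: 8^((13-1)/2) mod 13 = 12, so (307/13) = -1.
Legendre symbol -1 ⇒ 13 is inert.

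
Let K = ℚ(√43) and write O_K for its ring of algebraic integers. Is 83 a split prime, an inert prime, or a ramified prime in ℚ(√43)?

83 remains inert

Since 43 ≢ 1 mod 4, the ring of integers is ℤ[√43] with discriminant 4·43 = 172.
Since gcd(83, 172) = 1 the prime 83 does not ramify.
Euler's criterion: 43^41 mod 83 = 82. Thus (43|83) = -1.
(43/83) = -1, so 83 is inert.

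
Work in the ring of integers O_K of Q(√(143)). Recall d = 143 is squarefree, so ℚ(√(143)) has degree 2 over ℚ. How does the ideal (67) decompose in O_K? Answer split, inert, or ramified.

Since 143 ≢ 1 mod 4, the ring of integers is ℤ[√143] with discriminant 4·143 = 572.
67 ∤ 572, so 67 is unramified.
Euler's criterion: 143^33 mod 67 = 1. Thus (143|67) = 1.
(143/67) = 1, so 67 splits.

splits completely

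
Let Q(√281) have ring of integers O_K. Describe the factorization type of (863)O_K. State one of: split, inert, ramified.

281 mod 4 = 1, hence disc K = 281 and O_K = ℤ[(1+√281)/2].
863 ∤ 281, so 863 is unramified.
Euler's criterion: 281^431 mod 863 = 1. Thus (281|863) = 1.
(281/863) = 1, so 863 splits.

863 splits in O_K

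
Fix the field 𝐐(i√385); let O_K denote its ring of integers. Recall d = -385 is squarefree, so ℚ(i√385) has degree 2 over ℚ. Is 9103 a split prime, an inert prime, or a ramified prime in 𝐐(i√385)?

-385 mod 4 = 3, hence disc K = 4·(-385) = -1540 and O_K = ℤ[√-385].
9103 ∤ -1540, so 9103 is unramified.
Legendre symbol by Euler's criterion: (-385/9103) ≡ (-385)^4551 ≡ 1 (mod 9103), i.e. (-385/9103) = 1.
(-385/9103) = 1, so 9103 splits.

9103 splits in O_K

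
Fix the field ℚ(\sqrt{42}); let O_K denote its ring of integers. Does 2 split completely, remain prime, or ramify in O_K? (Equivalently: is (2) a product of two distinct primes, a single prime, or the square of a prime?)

42 mod 4 = 2, hence disc K = 4·42 = 168 and O_K = ℤ[√42].
Ramification test: 2 | 168. The prime 2 ramifies in K.

p ramifies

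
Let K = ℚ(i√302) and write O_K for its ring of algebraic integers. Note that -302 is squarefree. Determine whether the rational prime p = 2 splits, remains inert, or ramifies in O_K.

2 is ramified

-302 mod 4 = 2, hence disc K = 4·(-302) = -1208 and O_K = ℤ[√-302].
2 divides disc(K) = -1208, so 2 ramifies.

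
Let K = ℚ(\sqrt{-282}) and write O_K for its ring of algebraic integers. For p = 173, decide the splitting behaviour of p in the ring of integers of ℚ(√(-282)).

p splits

-282 mod 4 = 2, hence disc K = 4·(-282) = -1128 and O_K = ℤ[√-282].
Since gcd(173, -1128) = 1 the prime 173 does not ramify.
Compute (-282/173) via Euler: 64^((173-1)/2) mod 173 = 1, so (-282/173) = 1.
(-282/173) = 1, so 173 splits.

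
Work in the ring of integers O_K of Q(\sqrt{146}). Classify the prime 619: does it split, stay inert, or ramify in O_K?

inert

Since 146 ≢ 1 mod 4, the ring of integers is ℤ[√146] with discriminant 4·146 = 584.
disc(K) = 584 is not divisible by 619; 619 is unramified.
Compute (146/619) via Euler: 146^((619-1)/2) mod 619 = 618, so (146/619) = -1.
Legendre symbol -1 ⇒ 619 is inert.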